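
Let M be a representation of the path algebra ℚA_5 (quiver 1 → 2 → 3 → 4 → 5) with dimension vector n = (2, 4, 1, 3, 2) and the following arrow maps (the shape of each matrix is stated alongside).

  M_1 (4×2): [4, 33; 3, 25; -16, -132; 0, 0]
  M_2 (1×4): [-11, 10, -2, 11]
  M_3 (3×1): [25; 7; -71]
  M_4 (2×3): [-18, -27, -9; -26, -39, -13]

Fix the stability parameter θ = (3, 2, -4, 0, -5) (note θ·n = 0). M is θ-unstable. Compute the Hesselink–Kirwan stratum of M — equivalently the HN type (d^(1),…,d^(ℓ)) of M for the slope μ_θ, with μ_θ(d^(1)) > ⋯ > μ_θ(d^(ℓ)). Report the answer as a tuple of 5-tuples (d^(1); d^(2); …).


Barcode: M ≅ I[1,2], I[1,4], I[2,2]^2, I[4,4], I[4,5], I[5,5]. HN layers by μ_θ (6 steps, strictly decreasing):
  μ^(1)=5/2; μ^(2)=2; μ^(3)=1/4; μ^(4)=0; μ^(5)=-5/2; μ^(6)=-5

((1, 1, 0, 0, 0); (0, 2, 0, 0, 0); (1, 1, 1, 1, 0); (0, 0, 0, 1, 0); (0, 0, 0, 1, 1); (0, 0, 0, 0, 1))


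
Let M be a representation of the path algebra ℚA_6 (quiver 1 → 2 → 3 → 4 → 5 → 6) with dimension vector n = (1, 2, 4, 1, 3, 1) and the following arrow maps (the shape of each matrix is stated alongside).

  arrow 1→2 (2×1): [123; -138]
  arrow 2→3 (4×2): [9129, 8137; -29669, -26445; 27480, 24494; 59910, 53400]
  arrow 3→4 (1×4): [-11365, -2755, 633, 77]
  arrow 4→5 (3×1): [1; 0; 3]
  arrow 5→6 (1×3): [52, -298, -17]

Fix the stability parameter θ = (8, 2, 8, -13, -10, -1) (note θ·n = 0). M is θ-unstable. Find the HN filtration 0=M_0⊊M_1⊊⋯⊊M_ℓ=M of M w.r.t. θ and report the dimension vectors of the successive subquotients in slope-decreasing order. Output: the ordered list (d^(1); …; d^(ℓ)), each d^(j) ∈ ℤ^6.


Via rank(M_{q-1}∘⋯∘M_p): M ≅ I[1,6], I[2,3], I[3,3]^2, I[5,5]^2.
μ_θ-semistable layers: μ^(1)=8; μ^(2)=2; μ^(3)=-1; μ^(4)=-10

((0, 0, 3, 0, 0, 0); (0, 1, 0, 0, 0, 0); (1, 1, 1, 1, 1, 1); (0, 0, 0, 0, 2, 0))


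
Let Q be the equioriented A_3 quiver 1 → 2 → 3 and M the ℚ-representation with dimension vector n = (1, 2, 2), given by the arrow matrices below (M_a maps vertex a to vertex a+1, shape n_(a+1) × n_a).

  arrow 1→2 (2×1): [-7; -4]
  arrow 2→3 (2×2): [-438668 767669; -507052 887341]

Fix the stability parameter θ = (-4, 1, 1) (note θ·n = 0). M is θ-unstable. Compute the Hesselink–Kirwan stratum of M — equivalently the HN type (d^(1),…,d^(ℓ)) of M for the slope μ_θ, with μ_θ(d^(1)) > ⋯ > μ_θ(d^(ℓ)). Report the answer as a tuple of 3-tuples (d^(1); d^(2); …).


Barcode: M ≅ I[1,2], I[2,3], I[3,3]. HN layers by μ_θ (2 steps, strictly decreasing):
  μ^(1)=1; μ^(2)=-4

((0, 2, 2); (1, 0, 0))


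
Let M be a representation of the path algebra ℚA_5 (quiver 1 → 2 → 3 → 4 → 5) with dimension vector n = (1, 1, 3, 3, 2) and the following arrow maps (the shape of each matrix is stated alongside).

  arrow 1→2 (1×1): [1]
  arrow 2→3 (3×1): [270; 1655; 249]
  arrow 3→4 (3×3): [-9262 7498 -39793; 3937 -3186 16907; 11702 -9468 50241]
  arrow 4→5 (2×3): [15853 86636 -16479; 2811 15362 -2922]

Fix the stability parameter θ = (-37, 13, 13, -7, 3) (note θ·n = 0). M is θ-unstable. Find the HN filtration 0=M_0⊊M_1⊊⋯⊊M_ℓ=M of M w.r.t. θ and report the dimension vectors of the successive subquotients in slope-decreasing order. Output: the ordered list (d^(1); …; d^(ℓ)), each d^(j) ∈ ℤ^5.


Via rank(M_{q-1}∘⋯∘M_p): M ≅ I[1,5], I[3,4], I[3,5].
μ_θ-semistable layers: μ^(1)=11/2; μ^(2)=3; μ^(3)=-37

((0, 1, 1, 1, 1); (0, 0, 2, 2, 1); (1, 0, 0, 0, 0))


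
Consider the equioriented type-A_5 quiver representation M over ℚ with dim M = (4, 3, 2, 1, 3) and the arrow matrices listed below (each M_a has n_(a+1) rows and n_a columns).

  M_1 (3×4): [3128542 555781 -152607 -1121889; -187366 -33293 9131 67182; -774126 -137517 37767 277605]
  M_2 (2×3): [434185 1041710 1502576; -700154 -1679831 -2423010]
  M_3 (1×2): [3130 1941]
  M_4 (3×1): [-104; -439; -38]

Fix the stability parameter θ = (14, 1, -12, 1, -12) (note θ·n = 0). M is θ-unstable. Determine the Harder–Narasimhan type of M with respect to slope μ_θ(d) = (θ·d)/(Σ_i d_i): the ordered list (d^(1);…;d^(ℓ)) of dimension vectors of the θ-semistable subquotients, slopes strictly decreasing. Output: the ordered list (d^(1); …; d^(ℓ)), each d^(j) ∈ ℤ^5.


Interval decomposition of M: I[1,1]^2, I[1,3], I[1,5], I[2,2], I[5,5]^2.
HN type (ℓ=4): μ^(1)=14; μ^(2)=1; μ^(3)=-8/5; μ^(4)=-12

((2, 0, 0, 0, 0); (1, 2, 1, 0, 0); (1, 1, 1, 1, 1); (0, 0, 0, 0, 2))


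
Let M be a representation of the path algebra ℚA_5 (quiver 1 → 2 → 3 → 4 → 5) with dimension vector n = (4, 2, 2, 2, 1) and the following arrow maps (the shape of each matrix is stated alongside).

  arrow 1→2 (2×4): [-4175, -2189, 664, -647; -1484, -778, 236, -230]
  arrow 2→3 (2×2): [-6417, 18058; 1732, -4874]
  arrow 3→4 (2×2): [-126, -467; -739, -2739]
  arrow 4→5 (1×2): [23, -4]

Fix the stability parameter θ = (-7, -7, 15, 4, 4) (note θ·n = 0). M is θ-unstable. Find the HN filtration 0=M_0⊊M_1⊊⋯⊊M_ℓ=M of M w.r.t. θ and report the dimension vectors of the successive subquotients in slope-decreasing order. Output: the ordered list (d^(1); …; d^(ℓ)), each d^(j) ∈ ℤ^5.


Barcode: M ≅ I[1,1]^2, I[1,4], I[1,5]. HN layers by μ_θ (3 steps, strictly decreasing):
  μ^(1)=19/2; μ^(2)=23/3; μ^(3)=-7

((0, 0, 1, 1, 0); (0, 0, 1, 1, 1); (4, 2, 0, 0, 0))


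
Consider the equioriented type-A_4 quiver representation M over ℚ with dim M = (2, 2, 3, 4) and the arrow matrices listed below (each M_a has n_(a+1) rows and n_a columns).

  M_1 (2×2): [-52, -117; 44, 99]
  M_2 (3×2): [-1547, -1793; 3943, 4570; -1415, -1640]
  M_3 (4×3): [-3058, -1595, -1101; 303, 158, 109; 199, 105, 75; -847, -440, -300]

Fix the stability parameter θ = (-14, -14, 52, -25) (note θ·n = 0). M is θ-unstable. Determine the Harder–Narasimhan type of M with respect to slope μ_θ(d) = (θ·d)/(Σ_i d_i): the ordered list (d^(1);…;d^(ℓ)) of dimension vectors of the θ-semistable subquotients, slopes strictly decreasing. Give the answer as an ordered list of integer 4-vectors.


Via rank(M_{q-1}∘⋯∘M_p): M ≅ I[1,1], I[1,4], I[2,4], I[3,4], I[4,4].
μ_θ-semistable layers: μ^(1)=27/2; μ^(2)=-14; μ^(3)=-25

((0, 0, 3, 3); (2, 2, 0, 0); (0, 0, 0, 1))


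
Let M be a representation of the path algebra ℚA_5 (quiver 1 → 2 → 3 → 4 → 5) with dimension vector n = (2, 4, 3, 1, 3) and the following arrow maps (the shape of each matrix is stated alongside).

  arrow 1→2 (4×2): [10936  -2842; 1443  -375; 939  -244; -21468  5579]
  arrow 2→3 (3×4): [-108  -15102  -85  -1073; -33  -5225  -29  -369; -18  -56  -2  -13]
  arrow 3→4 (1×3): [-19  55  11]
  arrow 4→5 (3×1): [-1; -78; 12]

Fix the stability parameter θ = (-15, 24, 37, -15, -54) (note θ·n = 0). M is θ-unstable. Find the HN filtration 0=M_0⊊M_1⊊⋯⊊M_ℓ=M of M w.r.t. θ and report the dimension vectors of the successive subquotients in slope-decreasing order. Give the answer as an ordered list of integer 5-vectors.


Interval decomposition of M: I[1,3], I[1,5], I[2,2], I[2,3], I[5,5]^2.
HN type (ℓ=5): μ^(1)=37; μ^(2)=24; μ^(3)=-2; μ^(4)=-15; μ^(5)=-54

((0, 0, 2, 0, 0); (0, 3, 0, 0, 0); (0, 1, 1, 1, 1); (2, 0, 0, 0, 0); (0, 0, 0, 0, 2))


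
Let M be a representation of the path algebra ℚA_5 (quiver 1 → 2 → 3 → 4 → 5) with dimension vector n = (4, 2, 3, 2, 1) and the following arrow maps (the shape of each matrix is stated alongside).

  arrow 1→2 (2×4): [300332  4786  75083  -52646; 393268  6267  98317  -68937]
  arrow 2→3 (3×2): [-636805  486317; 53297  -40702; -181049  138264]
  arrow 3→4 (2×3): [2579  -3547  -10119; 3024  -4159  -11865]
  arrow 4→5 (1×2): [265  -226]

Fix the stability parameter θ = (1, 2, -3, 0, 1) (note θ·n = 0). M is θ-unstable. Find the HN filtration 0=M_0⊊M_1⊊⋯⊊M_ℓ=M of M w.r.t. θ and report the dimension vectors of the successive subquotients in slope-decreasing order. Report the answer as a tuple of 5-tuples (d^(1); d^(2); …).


Via rank(M_{q-1}∘⋯∘M_p): M ≅ I[1,1]^2, I[1,3], I[1,5], I[3,4].
μ_θ-semistable layers: μ^(1)=1; μ^(2)=0; μ^(3)=-3

((2, 0, 0, 0, 1); (2, 2, 2, 2, 0); (0, 0, 1, 0, 0))


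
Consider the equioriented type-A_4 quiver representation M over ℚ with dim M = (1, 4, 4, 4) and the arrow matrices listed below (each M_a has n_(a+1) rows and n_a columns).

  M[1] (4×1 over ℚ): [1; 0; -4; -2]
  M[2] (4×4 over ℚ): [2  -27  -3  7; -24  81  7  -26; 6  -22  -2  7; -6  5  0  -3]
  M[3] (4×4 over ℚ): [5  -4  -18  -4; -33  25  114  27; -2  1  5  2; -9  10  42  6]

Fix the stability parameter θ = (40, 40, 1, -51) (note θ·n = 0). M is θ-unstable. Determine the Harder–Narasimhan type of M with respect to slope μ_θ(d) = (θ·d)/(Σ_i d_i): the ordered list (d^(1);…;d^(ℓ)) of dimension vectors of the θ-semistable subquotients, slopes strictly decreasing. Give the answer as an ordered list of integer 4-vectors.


Barcode: M ≅ I[1,2], I[2,4]^3, I[3,3], I[4,4]. HN layers by μ_θ (4 steps, strictly decreasing):
  μ^(1)=40; μ^(2)=1; μ^(3)=-10/3; μ^(4)=-51

((1, 1, 0, 0); (0, 0, 1, 0); (0, 3, 3, 3); (0, 0, 0, 1))


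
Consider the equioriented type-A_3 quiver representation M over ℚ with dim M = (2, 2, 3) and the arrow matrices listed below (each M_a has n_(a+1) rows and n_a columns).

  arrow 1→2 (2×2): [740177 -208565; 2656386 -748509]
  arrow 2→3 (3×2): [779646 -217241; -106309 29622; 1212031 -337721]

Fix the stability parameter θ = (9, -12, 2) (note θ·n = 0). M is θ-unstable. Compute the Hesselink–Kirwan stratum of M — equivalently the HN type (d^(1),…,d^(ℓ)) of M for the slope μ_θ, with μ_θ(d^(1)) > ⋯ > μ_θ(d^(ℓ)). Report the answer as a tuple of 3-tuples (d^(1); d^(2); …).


Barcode: M ≅ I[1,3]^2, I[3,3]. HN layers by μ_θ (2 steps, strictly decreasing):
  μ^(1)=2; μ^(2)=-3/2

((0, 0, 3); (2, 2, 0))


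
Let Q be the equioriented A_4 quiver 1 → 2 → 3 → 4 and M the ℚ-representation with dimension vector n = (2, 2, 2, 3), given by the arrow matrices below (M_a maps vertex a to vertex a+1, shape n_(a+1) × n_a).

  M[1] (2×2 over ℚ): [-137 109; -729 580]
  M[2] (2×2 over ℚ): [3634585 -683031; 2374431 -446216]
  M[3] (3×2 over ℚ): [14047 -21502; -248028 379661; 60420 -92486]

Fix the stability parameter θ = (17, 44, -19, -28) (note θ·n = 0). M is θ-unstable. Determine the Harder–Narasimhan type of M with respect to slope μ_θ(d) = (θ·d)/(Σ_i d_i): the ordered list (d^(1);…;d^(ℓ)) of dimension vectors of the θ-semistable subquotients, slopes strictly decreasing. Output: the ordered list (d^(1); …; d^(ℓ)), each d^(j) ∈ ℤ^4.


Interval decomposition of M: I[1,4]^2, I[4,4].
HN type (ℓ=2): μ^(1)=7/2; μ^(2)=-28

((2, 2, 2, 2); (0, 0, 0, 1))


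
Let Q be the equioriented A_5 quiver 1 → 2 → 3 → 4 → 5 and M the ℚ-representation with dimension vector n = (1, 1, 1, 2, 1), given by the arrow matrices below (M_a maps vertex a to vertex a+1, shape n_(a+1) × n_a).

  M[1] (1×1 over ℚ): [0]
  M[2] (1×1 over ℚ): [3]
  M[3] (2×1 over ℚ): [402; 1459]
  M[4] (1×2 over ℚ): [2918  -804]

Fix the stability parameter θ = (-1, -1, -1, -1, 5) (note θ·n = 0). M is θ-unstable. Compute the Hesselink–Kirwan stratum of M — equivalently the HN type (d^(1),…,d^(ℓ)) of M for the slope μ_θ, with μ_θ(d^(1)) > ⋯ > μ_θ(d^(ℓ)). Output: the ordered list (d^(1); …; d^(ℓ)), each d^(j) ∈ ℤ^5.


Via rank(M_{q-1}∘⋯∘M_p): M ≅ I[1,1], I[2,4], I[4,5].
μ_θ-semistable layers: μ^(1)=5; μ^(2)=-1

((0, 0, 0, 0, 1); (1, 1, 1, 2, 0))


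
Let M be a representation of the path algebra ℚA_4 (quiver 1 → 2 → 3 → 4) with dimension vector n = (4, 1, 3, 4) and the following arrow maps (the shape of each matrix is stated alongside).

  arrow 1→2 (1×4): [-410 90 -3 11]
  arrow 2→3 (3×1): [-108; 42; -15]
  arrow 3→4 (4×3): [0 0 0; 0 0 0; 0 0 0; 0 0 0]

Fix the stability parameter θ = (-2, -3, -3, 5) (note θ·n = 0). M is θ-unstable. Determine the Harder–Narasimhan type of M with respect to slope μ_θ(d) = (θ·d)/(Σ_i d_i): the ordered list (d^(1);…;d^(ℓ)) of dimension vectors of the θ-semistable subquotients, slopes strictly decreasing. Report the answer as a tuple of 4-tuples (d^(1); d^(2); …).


Interval decomposition of M: I[1,1]^3, I[1,3], I[3,3]^2, I[4,4]^4.
HN type (ℓ=4): μ^(1)=5; μ^(2)=-2; μ^(3)=-8/3; μ^(4)=-3

((0, 0, 0, 4); (3, 0, 0, 0); (1, 1, 1, 0); (0, 0, 2, 0))


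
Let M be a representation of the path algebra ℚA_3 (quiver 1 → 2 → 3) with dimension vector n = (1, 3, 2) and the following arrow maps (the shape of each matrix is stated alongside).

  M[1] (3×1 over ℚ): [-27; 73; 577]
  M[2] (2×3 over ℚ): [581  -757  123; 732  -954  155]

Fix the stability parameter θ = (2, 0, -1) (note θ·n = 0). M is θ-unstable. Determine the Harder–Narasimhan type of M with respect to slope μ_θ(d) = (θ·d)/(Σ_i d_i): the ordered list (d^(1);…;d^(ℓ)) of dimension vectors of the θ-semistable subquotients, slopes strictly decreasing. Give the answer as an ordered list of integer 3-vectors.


Barcode: M ≅ I[1,3], I[2,2], I[2,3]. HN layers by μ_θ (3 steps, strictly decreasing):
  μ^(1)=1/3; μ^(2)=0; μ^(3)=-1/2

((1, 1, 1); (0, 1, 0); (0, 1, 1))


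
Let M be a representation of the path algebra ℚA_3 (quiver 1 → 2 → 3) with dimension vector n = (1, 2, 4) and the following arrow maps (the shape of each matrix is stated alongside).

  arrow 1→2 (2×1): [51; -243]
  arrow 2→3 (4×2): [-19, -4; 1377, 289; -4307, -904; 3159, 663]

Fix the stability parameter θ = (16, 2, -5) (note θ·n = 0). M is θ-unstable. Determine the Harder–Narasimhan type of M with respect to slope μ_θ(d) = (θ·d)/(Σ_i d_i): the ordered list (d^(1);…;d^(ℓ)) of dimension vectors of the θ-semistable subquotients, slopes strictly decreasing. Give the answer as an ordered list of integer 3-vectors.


Via rank(M_{q-1}∘⋯∘M_p): M ≅ I[1,3], I[2,3], I[3,3]^2.
μ_θ-semistable layers: μ^(1)=13/3; μ^(2)=-3/2; μ^(3)=-5

((1, 1, 1); (0, 1, 1); (0, 0, 2))


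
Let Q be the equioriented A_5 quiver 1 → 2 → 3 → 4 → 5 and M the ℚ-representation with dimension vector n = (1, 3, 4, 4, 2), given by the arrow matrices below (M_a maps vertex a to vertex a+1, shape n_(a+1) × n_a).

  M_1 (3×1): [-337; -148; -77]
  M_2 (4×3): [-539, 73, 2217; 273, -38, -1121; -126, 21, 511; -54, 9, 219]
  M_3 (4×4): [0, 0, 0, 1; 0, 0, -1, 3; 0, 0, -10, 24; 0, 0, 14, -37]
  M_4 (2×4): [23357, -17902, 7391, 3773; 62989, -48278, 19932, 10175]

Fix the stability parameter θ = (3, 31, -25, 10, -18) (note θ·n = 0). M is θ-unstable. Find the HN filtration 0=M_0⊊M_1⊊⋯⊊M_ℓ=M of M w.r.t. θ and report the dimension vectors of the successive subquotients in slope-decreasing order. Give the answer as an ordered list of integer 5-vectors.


Via rank(M_{q-1}∘⋯∘M_p): M ≅ I[1,4], I[2,3]^2, I[3,5], I[4,4], I[4,5].
μ_θ-semistable layers: μ^(1)=10; μ^(2)=3; μ^(3)=-4; μ^(4)=-25

((0, 0, 0, 2, 0); (1, 3, 3, 0, 0); (0, 0, 0, 2, 2); (0, 0, 1, 0, 0))


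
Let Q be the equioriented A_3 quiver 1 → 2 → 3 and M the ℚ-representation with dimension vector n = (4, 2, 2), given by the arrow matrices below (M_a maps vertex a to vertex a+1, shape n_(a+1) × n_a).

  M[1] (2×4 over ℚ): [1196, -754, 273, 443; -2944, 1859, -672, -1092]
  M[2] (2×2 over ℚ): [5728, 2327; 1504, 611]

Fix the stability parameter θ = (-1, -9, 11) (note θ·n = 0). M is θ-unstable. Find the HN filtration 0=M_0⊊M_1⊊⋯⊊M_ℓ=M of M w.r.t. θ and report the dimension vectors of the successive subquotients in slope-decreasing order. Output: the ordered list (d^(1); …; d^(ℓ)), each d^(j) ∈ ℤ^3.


Interval decomposition of M: I[1,1]^2, I[1,2], I[1,3], I[3,3].
HN type (ℓ=3): μ^(1)=11; μ^(2)=-1; μ^(3)=-5

((0, 0, 2); (2, 0, 0); (2, 2, 0))


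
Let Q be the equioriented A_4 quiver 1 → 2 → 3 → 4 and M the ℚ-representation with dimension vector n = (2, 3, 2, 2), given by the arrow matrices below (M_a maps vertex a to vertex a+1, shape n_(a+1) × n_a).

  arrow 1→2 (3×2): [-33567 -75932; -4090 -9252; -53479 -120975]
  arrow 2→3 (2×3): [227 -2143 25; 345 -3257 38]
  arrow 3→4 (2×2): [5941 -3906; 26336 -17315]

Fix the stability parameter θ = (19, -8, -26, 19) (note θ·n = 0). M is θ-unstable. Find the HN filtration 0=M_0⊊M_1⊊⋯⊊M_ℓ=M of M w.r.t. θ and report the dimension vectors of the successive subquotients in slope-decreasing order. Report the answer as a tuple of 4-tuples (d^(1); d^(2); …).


Barcode: M ≅ I[1,4]^2, I[2,2]. HN layers by μ_θ (3 steps, strictly decreasing):
  μ^(1)=19; μ^(2)=-5; μ^(3)=-8

((0, 0, 0, 2); (2, 2, 2, 0); (0, 1, 0, 0))


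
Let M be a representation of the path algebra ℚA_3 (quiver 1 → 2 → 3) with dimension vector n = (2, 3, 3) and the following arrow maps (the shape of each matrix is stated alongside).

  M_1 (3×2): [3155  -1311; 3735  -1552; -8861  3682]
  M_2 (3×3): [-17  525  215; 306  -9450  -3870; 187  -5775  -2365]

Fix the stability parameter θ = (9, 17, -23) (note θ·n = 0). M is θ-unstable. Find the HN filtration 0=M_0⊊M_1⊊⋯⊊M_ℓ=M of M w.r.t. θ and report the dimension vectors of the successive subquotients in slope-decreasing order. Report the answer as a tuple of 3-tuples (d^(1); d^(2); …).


Via rank(M_{q-1}∘⋯∘M_p): M ≅ I[1,2], I[1,3], I[2,2], I[3,3]^2.
μ_θ-semistable layers: μ^(1)=17; μ^(2)=9; μ^(3)=1; μ^(4)=-23

((0, 2, 0); (1, 0, 0); (1, 1, 1); (0, 0, 2))


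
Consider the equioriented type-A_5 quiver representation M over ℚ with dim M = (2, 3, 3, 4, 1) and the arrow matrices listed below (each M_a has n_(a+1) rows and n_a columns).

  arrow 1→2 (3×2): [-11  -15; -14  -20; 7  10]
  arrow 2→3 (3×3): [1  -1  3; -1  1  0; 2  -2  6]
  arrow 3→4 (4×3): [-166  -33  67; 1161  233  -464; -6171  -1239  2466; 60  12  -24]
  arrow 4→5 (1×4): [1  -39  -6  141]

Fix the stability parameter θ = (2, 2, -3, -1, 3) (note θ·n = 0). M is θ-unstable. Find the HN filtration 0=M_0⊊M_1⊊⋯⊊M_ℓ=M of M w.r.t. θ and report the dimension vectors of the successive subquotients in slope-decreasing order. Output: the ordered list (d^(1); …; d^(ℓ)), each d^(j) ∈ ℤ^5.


Via rank(M_{q-1}∘⋯∘M_p): M ≅ I[1,4], I[1,5], I[2,2], I[3,4], I[4,4].
μ_θ-semistable layers: μ^(1)=3; μ^(2)=2; μ^(3)=0; μ^(4)=-1; μ^(5)=-3

((0, 0, 0, 0, 1); (0, 1, 0, 0, 0); (2, 2, 2, 2, 0); (0, 0, 0, 2, 0); (0, 0, 1, 0, 0))


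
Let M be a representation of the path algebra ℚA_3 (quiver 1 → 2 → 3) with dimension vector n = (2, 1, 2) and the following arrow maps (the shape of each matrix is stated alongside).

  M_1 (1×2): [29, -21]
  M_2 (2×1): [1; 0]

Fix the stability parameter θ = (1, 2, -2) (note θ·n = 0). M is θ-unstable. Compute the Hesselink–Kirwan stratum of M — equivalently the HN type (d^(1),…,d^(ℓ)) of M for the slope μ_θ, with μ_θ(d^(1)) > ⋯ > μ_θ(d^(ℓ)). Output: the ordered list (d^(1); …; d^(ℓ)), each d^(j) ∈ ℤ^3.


Via rank(M_{q-1}∘⋯∘M_p): M ≅ I[1,1], I[1,3], I[3,3].
μ_θ-semistable layers: μ^(1)=1; μ^(2)=1/3; μ^(3)=-2

((1, 0, 0); (1, 1, 1); (0, 0, 1))


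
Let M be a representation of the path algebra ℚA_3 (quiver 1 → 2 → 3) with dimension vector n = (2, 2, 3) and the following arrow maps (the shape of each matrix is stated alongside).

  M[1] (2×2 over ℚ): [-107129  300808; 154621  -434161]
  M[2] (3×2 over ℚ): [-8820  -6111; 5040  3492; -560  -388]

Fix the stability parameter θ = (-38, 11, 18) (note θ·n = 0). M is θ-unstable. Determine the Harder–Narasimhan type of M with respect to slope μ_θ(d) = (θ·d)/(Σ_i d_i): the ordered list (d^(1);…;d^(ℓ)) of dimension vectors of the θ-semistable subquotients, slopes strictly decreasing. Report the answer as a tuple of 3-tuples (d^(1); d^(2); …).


Interval decomposition of M: I[1,2], I[1,3], I[3,3]^2.
HN type (ℓ=3): μ^(1)=18; μ^(2)=11; μ^(3)=-38

((0, 0, 3); (0, 2, 0); (2, 0, 0))


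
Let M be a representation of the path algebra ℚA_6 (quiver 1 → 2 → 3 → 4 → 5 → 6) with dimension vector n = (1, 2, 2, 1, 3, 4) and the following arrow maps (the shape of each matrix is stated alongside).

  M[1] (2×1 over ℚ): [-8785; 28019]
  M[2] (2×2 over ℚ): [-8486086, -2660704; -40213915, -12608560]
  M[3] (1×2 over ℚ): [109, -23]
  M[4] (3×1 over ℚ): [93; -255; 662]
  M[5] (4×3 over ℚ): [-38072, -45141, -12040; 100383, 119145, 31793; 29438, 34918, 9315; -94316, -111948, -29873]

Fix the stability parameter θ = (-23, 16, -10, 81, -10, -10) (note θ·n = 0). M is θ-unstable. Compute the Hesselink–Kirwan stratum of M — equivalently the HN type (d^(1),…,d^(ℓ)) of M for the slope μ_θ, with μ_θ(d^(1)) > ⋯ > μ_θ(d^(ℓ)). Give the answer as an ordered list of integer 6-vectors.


Barcode: M ≅ I[1,6], I[2,2], I[3,3], I[5,6]^2, I[6,6]. HN layers by μ_θ (5 steps, strictly decreasing):
  μ^(1)=61/3; μ^(2)=16; μ^(3)=3; μ^(4)=-10; μ^(5)=-23

((0, 0, 0, 1, 1, 1); (0, 1, 0, 0, 0, 0); (0, 1, 1, 0, 0, 0); (0, 0, 1, 0, 2, 3); (1, 0, 0, 0, 0, 0))


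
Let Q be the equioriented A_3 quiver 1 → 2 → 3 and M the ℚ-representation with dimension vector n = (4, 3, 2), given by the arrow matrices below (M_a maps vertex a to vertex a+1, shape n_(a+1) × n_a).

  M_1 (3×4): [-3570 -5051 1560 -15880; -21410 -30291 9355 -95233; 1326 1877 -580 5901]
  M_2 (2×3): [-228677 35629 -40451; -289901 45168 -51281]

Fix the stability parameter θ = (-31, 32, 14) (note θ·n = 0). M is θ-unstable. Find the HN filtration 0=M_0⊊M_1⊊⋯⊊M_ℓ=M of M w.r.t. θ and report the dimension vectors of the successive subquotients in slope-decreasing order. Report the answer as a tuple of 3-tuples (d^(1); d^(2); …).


Barcode: M ≅ I[1,1], I[1,2], I[1,3]^2. HN layers by μ_θ (3 steps, strictly decreasing):
  μ^(1)=32; μ^(2)=23; μ^(3)=-31

((0, 1, 0); (0, 2, 2); (4, 0, 0))


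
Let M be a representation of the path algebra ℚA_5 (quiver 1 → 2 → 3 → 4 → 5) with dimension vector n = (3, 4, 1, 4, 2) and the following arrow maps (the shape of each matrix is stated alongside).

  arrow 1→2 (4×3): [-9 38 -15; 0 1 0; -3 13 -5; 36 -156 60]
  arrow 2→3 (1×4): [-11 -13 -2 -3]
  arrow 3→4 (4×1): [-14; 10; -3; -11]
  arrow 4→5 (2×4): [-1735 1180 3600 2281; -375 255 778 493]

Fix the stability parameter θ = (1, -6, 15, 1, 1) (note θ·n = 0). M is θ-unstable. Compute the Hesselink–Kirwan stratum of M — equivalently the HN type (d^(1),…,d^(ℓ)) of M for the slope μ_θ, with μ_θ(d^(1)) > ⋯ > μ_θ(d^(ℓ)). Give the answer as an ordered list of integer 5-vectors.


Via rank(M_{q-1}∘⋯∘M_p): M ≅ I[1,1], I[1,2], I[1,5], I[2,2]^2, I[4,4]^2, I[4,5].
μ_θ-semistable layers: μ^(1)=17/3; μ^(2)=1; μ^(3)=-5/2; μ^(4)=-6

((0, 0, 1, 1, 1); (1, 0, 0, 3, 1); (2, 2, 0, 0, 0); (0, 2, 0, 0, 0))


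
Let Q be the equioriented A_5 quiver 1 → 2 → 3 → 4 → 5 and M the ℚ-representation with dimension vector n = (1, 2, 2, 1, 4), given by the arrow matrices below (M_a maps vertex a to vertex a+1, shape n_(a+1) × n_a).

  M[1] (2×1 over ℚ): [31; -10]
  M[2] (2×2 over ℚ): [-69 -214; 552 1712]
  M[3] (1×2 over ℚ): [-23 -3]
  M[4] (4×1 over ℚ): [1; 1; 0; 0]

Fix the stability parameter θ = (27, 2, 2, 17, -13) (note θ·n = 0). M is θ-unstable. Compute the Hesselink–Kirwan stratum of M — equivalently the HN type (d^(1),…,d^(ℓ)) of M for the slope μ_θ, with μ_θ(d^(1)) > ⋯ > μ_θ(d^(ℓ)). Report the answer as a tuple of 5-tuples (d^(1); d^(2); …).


Barcode: M ≅ I[1,5], I[2,2], I[3,3], I[5,5]^3. HN layers by μ_θ (3 steps, strictly decreasing):
  μ^(1)=7; μ^(2)=2; μ^(3)=-13

((1, 1, 1, 1, 1); (0, 1, 1, 0, 0); (0, 0, 0, 0, 3))


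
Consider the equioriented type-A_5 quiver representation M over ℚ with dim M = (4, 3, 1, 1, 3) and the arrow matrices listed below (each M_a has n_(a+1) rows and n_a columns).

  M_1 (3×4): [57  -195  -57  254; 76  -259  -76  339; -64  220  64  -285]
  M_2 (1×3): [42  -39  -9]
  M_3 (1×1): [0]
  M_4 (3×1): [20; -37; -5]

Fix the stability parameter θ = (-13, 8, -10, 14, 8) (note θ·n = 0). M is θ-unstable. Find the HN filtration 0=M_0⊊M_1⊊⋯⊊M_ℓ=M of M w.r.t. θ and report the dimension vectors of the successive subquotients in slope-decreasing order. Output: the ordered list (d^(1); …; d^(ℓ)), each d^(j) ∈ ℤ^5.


Barcode: M ≅ I[1,1], I[1,2]^2, I[1,3], I[4,5], I[5,5]^2. HN layers by μ_θ (4 steps, strictly decreasing):
  μ^(1)=11; μ^(2)=8; μ^(3)=-1; μ^(4)=-13

((0, 0, 0, 1, 1); (0, 2, 0, 0, 2); (0, 1, 1, 0, 0); (4, 0, 0, 0, 0))


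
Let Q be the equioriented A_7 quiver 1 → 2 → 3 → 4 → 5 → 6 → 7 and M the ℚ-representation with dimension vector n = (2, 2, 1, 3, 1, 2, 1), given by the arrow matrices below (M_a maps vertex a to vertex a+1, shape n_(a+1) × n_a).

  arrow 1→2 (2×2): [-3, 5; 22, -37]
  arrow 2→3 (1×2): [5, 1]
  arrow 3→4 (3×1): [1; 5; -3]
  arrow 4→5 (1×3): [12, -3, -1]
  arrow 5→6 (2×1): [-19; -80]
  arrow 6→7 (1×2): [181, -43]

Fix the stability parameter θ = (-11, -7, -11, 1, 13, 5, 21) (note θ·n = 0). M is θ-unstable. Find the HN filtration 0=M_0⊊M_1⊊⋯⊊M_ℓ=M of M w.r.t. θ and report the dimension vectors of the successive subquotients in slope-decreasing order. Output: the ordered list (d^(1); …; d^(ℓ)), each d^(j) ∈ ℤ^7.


Via rank(M_{q-1}∘⋯∘M_p): M ≅ I[1,2], I[1,4], I[4,4], I[4,7], I[6,6].
μ_θ-semistable layers: μ^(1)=21; μ^(2)=9; μ^(3)=5; μ^(4)=1; μ^(5)=-7; μ^(6)=-9; μ^(7)=-11

((0, 0, 0, 0, 0, 0, 1); (0, 0, 0, 0, 1, 1, 0); (0, 0, 0, 0, 0, 1, 0); (0, 0, 0, 3, 0, 0, 0); (0, 1, 0, 0, 0, 0, 0); (0, 1, 1, 0, 0, 0, 0); (2, 0, 0, 0, 0, 0, 0))


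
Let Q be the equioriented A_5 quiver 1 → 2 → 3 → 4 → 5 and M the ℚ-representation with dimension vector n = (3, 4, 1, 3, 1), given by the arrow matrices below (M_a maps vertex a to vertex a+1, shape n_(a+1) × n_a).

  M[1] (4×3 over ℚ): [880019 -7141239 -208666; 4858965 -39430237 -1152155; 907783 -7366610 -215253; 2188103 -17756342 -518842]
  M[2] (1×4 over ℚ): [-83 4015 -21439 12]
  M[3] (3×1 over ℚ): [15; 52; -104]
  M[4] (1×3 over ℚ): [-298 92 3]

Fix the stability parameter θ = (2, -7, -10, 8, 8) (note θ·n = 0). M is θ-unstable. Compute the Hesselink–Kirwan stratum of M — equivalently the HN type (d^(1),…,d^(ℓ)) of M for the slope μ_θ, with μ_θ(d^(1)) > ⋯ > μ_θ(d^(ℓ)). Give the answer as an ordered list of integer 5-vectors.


Barcode: M ≅ I[1,2]^2, I[1,5], I[2,2], I[4,4]^2. HN layers by μ_θ (4 steps, strictly decreasing):
  μ^(1)=8; μ^(2)=-5/2; μ^(3)=-5; μ^(4)=-7

((0, 0, 0, 3, 1); (2, 2, 0, 0, 0); (1, 1, 1, 0, 0); (0, 1, 0, 0, 0))


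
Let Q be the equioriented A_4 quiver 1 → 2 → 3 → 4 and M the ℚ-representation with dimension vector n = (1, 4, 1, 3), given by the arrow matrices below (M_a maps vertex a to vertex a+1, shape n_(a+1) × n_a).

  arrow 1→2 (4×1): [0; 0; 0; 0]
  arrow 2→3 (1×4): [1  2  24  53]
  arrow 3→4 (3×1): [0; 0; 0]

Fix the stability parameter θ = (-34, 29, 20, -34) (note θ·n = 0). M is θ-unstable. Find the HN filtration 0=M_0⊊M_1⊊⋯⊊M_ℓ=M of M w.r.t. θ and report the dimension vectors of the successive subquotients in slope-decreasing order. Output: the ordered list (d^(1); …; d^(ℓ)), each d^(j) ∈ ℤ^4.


Barcode: M ≅ I[1,1], I[2,2]^3, I[2,3], I[4,4]^3. HN layers by μ_θ (3 steps, strictly decreasing):
  μ^(1)=29; μ^(2)=49/2; μ^(3)=-34

((0, 3, 0, 0); (0, 1, 1, 0); (1, 0, 0, 3))


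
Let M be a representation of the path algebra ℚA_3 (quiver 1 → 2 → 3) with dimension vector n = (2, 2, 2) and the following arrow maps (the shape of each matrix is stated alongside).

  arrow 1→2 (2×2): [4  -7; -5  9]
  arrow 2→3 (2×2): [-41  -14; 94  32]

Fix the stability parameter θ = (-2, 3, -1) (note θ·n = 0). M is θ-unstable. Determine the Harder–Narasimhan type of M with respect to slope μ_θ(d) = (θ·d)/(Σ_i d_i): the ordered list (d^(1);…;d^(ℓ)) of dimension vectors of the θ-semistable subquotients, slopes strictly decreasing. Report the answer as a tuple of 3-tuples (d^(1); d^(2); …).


Interval decomposition of M: I[1,3]^2.
HN type (ℓ=2): μ^(1)=1; μ^(2)=-2

((0, 2, 2); (2, 0, 0))


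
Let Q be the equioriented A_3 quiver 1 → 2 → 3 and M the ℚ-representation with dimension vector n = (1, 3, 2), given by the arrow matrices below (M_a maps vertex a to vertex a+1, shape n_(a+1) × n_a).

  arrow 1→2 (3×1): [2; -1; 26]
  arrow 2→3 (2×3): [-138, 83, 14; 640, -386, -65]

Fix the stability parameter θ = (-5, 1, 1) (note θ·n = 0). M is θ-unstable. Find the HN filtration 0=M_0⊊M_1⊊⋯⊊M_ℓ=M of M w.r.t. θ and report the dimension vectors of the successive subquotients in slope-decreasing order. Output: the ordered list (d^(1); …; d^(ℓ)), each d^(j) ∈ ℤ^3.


Interval decomposition of M: I[1,3], I[2,2], I[2,3].
HN type (ℓ=2): μ^(1)=1; μ^(2)=-5

((0, 3, 2); (1, 0, 0))


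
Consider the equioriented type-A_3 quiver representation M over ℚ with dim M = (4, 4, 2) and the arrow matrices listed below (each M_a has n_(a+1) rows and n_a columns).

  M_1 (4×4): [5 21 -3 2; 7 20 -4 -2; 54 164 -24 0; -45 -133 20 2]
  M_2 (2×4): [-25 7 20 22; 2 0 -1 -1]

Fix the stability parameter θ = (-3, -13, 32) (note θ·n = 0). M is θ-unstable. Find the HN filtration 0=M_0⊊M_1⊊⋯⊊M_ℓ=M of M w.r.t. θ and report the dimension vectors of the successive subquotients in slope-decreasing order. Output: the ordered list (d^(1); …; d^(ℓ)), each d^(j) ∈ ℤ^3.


Via rank(M_{q-1}∘⋯∘M_p): M ≅ I[1,2]^2, I[1,3]^2.
μ_θ-semistable layers: μ^(1)=32; μ^(2)=-8

((0, 0, 2); (4, 4, 0))


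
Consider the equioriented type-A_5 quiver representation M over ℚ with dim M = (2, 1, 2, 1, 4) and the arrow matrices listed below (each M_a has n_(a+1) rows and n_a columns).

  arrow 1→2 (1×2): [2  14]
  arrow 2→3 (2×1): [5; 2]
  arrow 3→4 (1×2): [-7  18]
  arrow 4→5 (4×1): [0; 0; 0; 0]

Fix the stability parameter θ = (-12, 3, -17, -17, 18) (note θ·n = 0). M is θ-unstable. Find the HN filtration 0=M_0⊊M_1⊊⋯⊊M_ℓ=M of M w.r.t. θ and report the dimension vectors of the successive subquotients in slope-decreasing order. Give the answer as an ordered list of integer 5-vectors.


Interval decomposition of M: I[1,1], I[1,4], I[3,3], I[5,5]^4.
HN type (ℓ=4): μ^(1)=18; μ^(2)=-31/3; μ^(3)=-12; μ^(4)=-17

((0, 0, 0, 0, 4); (0, 1, 1, 1, 0); (2, 0, 0, 0, 0); (0, 0, 1, 0, 0))


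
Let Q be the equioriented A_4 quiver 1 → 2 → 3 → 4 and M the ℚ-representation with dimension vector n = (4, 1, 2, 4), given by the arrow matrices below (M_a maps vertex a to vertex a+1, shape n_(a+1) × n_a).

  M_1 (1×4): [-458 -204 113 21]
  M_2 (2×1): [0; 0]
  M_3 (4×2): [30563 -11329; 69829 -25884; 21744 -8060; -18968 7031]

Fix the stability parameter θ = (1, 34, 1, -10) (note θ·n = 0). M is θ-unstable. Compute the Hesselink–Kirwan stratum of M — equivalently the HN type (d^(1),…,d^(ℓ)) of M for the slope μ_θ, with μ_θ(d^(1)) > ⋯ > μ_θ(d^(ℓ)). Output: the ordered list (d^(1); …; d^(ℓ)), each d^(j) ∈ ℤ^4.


Via rank(M_{q-1}∘⋯∘M_p): M ≅ I[1,1]^3, I[1,2], I[3,4]^2, I[4,4]^2.
μ_θ-semistable layers: μ^(1)=34; μ^(2)=1; μ^(3)=-9/2; μ^(4)=-10

((0, 1, 0, 0); (4, 0, 0, 0); (0, 0, 2, 2); (0, 0, 0, 2))


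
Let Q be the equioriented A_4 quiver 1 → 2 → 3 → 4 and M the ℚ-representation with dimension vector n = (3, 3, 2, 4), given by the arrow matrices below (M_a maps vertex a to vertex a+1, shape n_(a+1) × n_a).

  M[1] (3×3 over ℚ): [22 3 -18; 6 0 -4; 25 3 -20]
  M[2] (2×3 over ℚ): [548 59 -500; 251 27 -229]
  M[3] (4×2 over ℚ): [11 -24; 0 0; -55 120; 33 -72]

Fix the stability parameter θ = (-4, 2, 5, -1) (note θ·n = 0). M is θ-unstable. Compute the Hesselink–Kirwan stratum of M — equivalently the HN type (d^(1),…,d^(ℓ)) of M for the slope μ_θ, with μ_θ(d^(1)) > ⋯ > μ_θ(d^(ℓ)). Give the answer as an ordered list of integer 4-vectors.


Barcode: M ≅ I[1,1], I[1,3], I[1,4], I[2,2], I[4,4]^3. HN layers by μ_θ (4 steps, strictly decreasing):
  μ^(1)=5; μ^(2)=2; μ^(3)=-1; μ^(4)=-4

((0, 0, 1, 0); (0, 3, 1, 1); (0, 0, 0, 3); (3, 0, 0, 0))


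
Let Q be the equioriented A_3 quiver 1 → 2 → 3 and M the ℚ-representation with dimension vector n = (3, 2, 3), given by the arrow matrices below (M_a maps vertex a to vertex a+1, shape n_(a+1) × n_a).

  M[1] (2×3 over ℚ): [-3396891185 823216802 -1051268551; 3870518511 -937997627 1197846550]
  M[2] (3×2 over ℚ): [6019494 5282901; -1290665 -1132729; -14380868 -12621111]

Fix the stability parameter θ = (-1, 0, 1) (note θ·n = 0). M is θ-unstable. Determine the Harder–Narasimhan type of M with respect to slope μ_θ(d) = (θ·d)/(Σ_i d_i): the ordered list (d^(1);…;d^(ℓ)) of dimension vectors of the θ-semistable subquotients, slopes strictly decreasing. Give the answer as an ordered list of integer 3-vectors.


Interval decomposition of M: I[1,1], I[1,3]^2, I[3,3].
HN type (ℓ=3): μ^(1)=1; μ^(2)=0; μ^(3)=-1

((0, 0, 3); (0, 2, 0); (3, 0, 0))


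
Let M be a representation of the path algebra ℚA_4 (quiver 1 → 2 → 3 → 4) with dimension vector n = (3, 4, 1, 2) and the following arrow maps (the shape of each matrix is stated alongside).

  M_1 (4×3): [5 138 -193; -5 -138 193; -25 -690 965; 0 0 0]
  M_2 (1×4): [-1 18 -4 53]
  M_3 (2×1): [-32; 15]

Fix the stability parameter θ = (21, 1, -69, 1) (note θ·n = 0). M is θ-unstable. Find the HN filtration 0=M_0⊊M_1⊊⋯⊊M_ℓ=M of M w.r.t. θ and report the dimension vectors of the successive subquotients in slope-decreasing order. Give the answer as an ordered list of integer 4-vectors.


Via rank(M_{q-1}∘⋯∘M_p): M ≅ I[1,1]^2, I[1,4], I[2,2]^3, I[4,4].
μ_θ-semistable layers: μ^(1)=21; μ^(2)=1; μ^(3)=-47/3

((2, 0, 0, 0); (0, 3, 0, 2); (1, 1, 1, 0))


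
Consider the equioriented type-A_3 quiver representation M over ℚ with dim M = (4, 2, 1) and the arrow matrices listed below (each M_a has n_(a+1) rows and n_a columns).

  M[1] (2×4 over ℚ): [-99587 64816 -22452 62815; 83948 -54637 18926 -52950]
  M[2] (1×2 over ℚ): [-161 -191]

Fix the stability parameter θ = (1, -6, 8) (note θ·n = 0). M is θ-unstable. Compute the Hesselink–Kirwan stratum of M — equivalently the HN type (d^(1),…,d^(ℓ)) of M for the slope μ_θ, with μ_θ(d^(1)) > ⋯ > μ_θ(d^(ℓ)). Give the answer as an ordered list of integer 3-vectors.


Via rank(M_{q-1}∘⋯∘M_p): M ≅ I[1,1]^2, I[1,2], I[1,3].
μ_θ-semistable layers: μ^(1)=8; μ^(2)=1; μ^(3)=-5/2

((0, 0, 1); (2, 0, 0); (2, 2, 0))


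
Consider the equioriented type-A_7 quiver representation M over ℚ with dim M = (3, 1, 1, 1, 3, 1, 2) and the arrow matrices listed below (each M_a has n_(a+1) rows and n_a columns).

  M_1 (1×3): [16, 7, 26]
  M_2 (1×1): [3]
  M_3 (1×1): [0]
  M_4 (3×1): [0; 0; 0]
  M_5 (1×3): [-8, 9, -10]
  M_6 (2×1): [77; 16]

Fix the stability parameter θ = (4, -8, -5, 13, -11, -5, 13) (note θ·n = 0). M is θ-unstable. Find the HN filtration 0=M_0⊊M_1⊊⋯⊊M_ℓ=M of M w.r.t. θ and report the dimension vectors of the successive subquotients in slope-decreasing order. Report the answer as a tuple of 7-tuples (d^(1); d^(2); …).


Interval decomposition of M: I[1,1]^2, I[1,3], I[4,4], I[5,5]^2, I[5,7], I[7,7].
HN type (ℓ=5): μ^(1)=13; μ^(2)=4; μ^(3)=-3; μ^(4)=-5; μ^(5)=-11

((0, 0, 0, 1, 0, 0, 2); (2, 0, 0, 0, 0, 0, 0); (1, 1, 1, 0, 0, 0, 0); (0, 0, 0, 0, 0, 1, 0); (0, 0, 0, 0, 3, 0, 0))


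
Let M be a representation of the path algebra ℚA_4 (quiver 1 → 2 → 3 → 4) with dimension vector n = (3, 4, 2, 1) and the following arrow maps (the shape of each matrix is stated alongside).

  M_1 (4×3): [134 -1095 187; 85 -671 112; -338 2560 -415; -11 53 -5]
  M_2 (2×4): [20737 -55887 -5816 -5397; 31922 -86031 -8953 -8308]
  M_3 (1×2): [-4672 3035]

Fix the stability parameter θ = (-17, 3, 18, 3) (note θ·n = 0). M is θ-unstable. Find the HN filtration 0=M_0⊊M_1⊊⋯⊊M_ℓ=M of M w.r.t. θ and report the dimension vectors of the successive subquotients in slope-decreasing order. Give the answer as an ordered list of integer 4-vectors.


Barcode: M ≅ I[1,2], I[1,3], I[1,4], I[2,2]. HN layers by μ_θ (4 steps, strictly decreasing):
  μ^(1)=18; μ^(2)=21/2; μ^(3)=3; μ^(4)=-17

((0, 0, 1, 0); (0, 0, 1, 1); (0, 4, 0, 0); (3, 0, 0, 0))


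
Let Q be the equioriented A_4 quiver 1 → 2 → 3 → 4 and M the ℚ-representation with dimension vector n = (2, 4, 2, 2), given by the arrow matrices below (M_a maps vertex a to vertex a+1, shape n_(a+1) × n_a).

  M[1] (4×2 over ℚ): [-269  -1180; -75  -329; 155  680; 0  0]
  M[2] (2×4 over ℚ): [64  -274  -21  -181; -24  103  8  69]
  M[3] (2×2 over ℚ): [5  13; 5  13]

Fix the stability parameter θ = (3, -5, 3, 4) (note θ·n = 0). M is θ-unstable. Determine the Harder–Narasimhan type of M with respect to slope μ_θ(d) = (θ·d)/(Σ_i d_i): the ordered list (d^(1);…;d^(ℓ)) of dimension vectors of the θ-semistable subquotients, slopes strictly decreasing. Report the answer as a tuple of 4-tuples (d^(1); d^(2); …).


Interval decomposition of M: I[1,3], I[1,4], I[2,2]^2, I[4,4].
HN type (ℓ=4): μ^(1)=4; μ^(2)=3; μ^(3)=-1; μ^(4)=-5

((0, 0, 0, 2); (0, 0, 2, 0); (2, 2, 0, 0); (0, 2, 0, 0))


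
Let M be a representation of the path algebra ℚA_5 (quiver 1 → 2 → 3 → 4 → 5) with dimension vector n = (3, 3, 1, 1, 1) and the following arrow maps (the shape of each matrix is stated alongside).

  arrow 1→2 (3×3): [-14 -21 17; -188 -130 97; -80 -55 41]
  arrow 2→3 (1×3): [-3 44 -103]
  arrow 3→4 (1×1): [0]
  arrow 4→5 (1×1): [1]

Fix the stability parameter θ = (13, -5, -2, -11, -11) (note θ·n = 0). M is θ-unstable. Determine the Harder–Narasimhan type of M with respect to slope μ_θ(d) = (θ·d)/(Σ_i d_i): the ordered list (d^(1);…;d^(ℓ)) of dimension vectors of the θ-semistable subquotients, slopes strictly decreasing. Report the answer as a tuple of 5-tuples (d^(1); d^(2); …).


Barcode: M ≅ I[1,2]^2, I[1,3], I[4,5]. HN layers by μ_θ (3 steps, strictly decreasing):
  μ^(1)=4; μ^(2)=2; μ^(3)=-11

((2, 2, 0, 0, 0); (1, 1, 1, 0, 0); (0, 0, 0, 1, 1))


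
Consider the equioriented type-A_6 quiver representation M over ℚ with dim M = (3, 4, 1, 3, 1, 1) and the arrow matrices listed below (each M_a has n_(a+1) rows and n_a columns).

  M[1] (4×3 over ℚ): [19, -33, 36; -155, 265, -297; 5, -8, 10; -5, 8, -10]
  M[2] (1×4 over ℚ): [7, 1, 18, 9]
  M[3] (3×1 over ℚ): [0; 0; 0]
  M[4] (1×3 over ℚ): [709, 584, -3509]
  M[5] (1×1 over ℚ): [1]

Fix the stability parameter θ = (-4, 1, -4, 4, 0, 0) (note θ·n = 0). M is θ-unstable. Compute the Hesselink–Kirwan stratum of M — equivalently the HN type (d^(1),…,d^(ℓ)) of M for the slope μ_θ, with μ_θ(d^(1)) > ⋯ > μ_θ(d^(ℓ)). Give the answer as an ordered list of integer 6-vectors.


Interval decomposition of M: I[1,2]^2, I[1,3], I[2,2], I[4,4]^2, I[4,6].
HN type (ℓ=5): μ^(1)=4; μ^(2)=4/3; μ^(3)=1; μ^(4)=-3/2; μ^(5)=-4

((0, 0, 0, 2, 0, 0); (0, 0, 0, 1, 1, 1); (0, 3, 0, 0, 0, 0); (0, 1, 1, 0, 0, 0); (3, 0, 0, 0, 0, 0))


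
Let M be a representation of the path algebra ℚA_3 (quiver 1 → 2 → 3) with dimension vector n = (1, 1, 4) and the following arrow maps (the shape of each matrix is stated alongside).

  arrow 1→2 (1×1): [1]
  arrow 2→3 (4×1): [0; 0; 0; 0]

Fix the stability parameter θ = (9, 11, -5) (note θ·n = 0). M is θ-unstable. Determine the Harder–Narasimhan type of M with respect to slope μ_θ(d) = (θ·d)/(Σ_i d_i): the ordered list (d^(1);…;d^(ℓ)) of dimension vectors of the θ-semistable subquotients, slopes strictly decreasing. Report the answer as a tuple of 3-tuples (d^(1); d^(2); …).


Interval decomposition of M: I[1,2], I[3,3]^4.
HN type (ℓ=3): μ^(1)=11; μ^(2)=9; μ^(3)=-5

((0, 1, 0); (1, 0, 0); (0, 0, 4))
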